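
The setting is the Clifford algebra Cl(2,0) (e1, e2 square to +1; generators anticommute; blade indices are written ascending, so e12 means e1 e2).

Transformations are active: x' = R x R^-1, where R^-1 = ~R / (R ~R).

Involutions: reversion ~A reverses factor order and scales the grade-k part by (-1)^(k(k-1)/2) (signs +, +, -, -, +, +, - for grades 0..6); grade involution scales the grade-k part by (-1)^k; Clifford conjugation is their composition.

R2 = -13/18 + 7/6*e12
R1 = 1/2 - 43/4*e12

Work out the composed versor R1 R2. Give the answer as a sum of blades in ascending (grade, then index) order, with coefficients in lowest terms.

Distribute over the terms of R1 (each basis-blade product reordered to ascending indices, repeated generators contracted through their squares):
(1/2) R2 = -13/36 + 7/12*e12
(-43/4*e12) R2 = 301/24 + 559/72*e12
Summing the partial products and collecting blades:
Answer: 877/72 + 601/72*e12


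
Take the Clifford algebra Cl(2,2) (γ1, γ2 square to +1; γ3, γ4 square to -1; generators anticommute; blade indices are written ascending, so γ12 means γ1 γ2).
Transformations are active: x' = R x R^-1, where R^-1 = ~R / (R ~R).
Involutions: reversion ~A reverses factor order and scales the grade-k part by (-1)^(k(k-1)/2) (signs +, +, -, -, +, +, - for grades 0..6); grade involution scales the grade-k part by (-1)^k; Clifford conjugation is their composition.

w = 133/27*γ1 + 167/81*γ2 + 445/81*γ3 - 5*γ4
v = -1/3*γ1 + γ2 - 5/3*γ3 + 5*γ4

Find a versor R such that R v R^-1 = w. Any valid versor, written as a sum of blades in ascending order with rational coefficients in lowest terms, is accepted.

The midline construction: v and w both square to -80/3, so reflecting in their sum 124/27*γ1 + 248/81*γ2 + 310/81*γ3 exchanges them.
Answer: 124/27*γ1 + 248/81*γ2 + 310/81*γ3


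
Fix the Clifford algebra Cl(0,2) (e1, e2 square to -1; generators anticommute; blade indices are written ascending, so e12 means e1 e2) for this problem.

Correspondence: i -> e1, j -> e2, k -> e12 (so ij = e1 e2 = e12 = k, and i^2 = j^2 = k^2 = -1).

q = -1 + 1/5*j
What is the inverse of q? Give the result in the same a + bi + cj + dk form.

In blades: q = -1 + 1/5*e2.
With qbar = -1 - 1/5*e2 (scalar fixed, mapped units negated), q qbar = 26/25 (the sum of squared coefficients), so q^-1 = qbar / (26/25) = -25/26 - 5/26*e2; translating back:
Answer: -25/26 - 5/26*j


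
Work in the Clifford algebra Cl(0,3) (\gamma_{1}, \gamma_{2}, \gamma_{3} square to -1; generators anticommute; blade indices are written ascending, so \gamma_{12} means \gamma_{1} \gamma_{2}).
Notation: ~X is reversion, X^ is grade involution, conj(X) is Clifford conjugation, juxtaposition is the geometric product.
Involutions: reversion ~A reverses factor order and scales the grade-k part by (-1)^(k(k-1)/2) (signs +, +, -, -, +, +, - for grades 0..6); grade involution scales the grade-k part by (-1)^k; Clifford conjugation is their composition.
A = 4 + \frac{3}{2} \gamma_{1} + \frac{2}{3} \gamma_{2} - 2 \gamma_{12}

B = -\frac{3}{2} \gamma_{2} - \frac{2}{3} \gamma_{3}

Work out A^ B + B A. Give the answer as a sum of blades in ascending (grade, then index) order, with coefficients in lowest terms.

first term: -1 - 3 \gamma_{1} - 6 \gamma_{2} - \frac{8}{3} \gamma_{3} + \frac{9}{4} \gamma_{12} + \gamma_{13} + \frac{4}{9} \gamma_{23} + \frac{4}{3} \gamma_{123}
second term: 1 + 3 \gamma_{1} - 6 \gamma_{2} - \frac{8}{3} \gamma_{3} + \frac{9}{4} \gamma_{12} + \gamma_{13} + \frac{4}{9} \gamma_{23} + \frac{4}{3} \gamma_{123}
Answer: -12 \gamma_{2} - \frac{16}{3} \gamma_{3} + \frac{9}{2} \gamma_{12} + 2 \gamma_{13} + \frac{8}{9} \gamma_{23} + \frac{8}{3} \gamma_{123}


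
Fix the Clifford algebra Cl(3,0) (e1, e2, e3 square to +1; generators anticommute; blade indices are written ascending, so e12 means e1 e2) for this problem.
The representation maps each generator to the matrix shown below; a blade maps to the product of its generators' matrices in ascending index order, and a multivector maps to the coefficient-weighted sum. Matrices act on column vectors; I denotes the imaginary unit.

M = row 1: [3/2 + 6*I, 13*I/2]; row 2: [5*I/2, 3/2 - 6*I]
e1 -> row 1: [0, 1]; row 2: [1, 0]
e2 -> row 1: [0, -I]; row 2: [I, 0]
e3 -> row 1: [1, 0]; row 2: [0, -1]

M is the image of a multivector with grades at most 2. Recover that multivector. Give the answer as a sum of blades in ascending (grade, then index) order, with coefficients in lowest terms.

Method: 1, rho(e1), rho(e2), rho(e3) form a trace-orthogonal basis of the 2x2 complex matrices (tr(X Y) = 2 if X = Y, else 0), so M = m0*1 + m1*rho(e1) + m2*rho(e2) + m3*rho(e3) with m0 = tr(M)/2 = 3/2, m1 = tr(M rho(e1))/2 = 9*I/2, m2 = tr(M rho(e2))/2 = -2, m3 = tr(M rho(e3))/2 = 6*I.
Multiplying table entries, the bivector images are rho(e12) = I*rho(e3), rho(e13) = -I*rho(e2), rho(e23) = I*rho(e1); with real blade coefficients the real parts of m0..m3 are the coefficients of 1, e1, e2, e3 and the imaginary parts give the bivectors (e23: Im m1, e13: -Im m2, e12: Im m3).
Answer: 3/2 - 2*e2 + 6*e12 + 9/2*e23


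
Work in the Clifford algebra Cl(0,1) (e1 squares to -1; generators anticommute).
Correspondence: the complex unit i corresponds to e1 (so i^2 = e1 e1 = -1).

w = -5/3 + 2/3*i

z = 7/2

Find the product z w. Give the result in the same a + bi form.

In blades: z = 7/2, w = -5/3 + 2/3*e1.
Distribute z over w term by term (generator squares from the signature, products reordered to ascending indices): (7/2)*w = -35/6 + 7/3*e1.
Sum: -35/6 + 7/3*e1; translating back through the correspondence:
Answer: -35/6 + 7/3*i


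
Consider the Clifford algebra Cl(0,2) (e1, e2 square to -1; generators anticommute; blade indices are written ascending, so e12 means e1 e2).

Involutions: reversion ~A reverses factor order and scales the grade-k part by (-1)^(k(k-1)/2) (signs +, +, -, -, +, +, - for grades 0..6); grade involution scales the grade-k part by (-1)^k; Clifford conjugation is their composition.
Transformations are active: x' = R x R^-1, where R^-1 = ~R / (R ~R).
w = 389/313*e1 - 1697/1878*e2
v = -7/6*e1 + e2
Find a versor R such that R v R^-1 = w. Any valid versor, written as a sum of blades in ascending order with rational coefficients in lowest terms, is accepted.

The midline construction: v and w both square to -85/36, so reflecting in their sum 143/1878*e1 + 181/1878*e2 exchanges them.
Answer: 143/1878*e1 + 181/1878*e2


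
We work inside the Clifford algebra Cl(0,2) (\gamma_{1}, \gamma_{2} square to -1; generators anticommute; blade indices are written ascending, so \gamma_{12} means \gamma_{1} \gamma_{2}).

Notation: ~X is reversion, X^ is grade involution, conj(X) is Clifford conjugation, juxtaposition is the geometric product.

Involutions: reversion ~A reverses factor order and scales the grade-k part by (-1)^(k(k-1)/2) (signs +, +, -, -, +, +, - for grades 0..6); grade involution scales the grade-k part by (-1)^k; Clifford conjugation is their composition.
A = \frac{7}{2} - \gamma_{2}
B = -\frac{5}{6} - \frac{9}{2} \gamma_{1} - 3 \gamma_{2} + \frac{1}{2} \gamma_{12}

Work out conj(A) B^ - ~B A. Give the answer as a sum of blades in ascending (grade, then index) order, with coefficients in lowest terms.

first term: -\frac{71}{12} + \frac{65}{4} \gamma_{1} + \frac{29}{3} \gamma_{2} - \frac{11}{4} \gamma_{12}
second term: -\frac{71}{12} - \frac{65}{4} \gamma_{1} - \frac{29}{3} \gamma_{2} + \frac{11}{4} \gamma_{12}
Answer: \frac{65}{2} \gamma_{1} + \frac{58}{3} \gamma_{2} - \frac{11}{2} \gamma_{12}


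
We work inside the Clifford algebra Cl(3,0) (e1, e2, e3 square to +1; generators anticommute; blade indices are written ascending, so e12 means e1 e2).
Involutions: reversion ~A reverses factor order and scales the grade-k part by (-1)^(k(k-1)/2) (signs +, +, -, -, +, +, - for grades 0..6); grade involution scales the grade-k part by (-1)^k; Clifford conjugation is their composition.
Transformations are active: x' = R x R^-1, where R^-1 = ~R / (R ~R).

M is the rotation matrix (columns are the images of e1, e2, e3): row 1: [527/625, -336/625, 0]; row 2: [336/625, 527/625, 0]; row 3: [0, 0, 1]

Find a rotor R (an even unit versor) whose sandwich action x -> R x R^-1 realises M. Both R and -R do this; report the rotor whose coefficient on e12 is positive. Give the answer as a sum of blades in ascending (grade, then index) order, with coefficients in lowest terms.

Method: write R = a + b12*e12 + b13*e13 + b23*e23 with a^2 + b12^2 + b13^2 + b23^2 = 1 (so R^-1 = ~R). Expanding the columns R e_j ~R gives tr M = 4a^2 - 1 and, from the antisymmetric part, M21 - M12 = -4a*b12, M13 - M31 = 4a*b13, M32 - M23 = -4a*b23.
Here tr M = 1679/625, so a^2 = (1 + tr M)/4 = 576/625 and a = ±24/25. Taking a = 24/25: M21 - M12 = 672/625, M13 - M31 = 0, M32 - M23 = 0, giving b12 = -7/25, b13 = 0, b23 = 0, i.e. R = 24/25 - 7/25*e12.
Its e12 coefficient is negative, so report the other preimage -R.
Answer: -24/25 + 7/25*e12. Note: both R and -R realise this M (trace 1679/625); the covering map identifies them, and the e12-coefficient sign is the tie-breaker.


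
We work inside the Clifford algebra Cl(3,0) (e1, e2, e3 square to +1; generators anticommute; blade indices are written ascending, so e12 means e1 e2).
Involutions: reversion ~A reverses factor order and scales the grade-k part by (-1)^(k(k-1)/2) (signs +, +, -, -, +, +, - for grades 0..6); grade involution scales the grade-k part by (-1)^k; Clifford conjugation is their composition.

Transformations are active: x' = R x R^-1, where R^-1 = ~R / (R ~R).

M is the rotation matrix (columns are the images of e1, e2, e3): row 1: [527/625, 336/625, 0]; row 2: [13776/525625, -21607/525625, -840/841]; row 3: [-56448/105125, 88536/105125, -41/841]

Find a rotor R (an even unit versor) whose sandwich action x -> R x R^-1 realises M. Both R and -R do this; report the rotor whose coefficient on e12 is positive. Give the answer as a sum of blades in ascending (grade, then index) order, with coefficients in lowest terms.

Method: write R = a + b12*e12 + b13*e13 + b23*e23 with a^2 + b12^2 + b13^2 + b23^2 = 1 (so R^-1 = ~R). Expanding the columns R e_j ~R gives tr M = 4a^2 - 1 and, from the antisymmetric part, M21 - M12 = -4a*b12, M13 - M31 = 4a*b13, M32 - M23 = -4a*b23.
Here tr M = 15839/21025, so a^2 = (1 + tr M)/4 = 9216/21025 and a = ±96/145. Taking a = 96/145: M21 - M12 = -10752/21025, M13 - M31 = 56448/105125, M32 - M23 = 193536/105125, giving b12 = 28/145, b13 = 147/725, b23 = -504/725, i.e. R = 96/145 + 28/145*e12 + 147/725*e13 - 504/725*e23.
Its e12 coefficient is already positive.
Answer: 96/145 + 28/145*e12 + 147/725*e13 - 504/725*e23. Key observation: the double cover Spin(3) -> SO(3) sends R and -R to the same matrix (trace 15839/21025 here), so the stated sign of the e12 coefficient is what selects one sheet.


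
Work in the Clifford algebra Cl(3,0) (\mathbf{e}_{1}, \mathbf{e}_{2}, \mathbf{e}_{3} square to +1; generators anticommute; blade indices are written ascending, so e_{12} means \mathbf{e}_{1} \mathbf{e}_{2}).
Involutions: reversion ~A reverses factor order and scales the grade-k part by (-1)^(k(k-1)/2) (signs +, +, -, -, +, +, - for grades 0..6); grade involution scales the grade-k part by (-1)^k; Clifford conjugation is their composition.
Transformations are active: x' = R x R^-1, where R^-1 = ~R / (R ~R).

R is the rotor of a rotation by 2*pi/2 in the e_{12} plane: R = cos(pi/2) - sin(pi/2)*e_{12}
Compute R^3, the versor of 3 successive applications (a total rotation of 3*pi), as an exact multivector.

Rotor phase runs at HALF the rotation angle; powers of one rotor simply add phase, so after 3 steps in e_{12} the phase is 3*pi/2 = \frac{3 \pi}{2} and R^3 = cos(\frac{3 \pi}{2}) - sin(\frac{3 \pi}{2})*e_{12}.
cos(\frac{3 \pi}{2}) = 0 and sin(\frac{3 \pi}{2}) = -1, so R^3 = e_{12}. The net rotation is 1*pi (after discarding 1 full turn, each of which contributes a factor -1 to the rotor); the rotor keeps the half-angle phase exactly.
Answer: e_{12}


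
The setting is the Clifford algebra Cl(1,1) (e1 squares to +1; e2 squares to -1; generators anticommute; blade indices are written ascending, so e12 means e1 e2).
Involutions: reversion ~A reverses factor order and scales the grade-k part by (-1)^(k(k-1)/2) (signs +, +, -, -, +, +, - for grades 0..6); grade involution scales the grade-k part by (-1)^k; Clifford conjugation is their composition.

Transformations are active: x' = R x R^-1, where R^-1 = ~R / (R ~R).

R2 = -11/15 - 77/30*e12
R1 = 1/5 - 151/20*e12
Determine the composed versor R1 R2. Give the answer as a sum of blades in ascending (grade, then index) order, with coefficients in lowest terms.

Distribute over the terms of R1 (each basis-blade product reordered to ascending indices, repeated generators contracted through their squares):
(1/5) R2 = -11/75 - 77/150*e12
(-151/20*e12) R2 = 11627/600 + 1661/300*e12
Summing the partial products and collecting blades:
Answer: 11539/600 + 1507/300*e12


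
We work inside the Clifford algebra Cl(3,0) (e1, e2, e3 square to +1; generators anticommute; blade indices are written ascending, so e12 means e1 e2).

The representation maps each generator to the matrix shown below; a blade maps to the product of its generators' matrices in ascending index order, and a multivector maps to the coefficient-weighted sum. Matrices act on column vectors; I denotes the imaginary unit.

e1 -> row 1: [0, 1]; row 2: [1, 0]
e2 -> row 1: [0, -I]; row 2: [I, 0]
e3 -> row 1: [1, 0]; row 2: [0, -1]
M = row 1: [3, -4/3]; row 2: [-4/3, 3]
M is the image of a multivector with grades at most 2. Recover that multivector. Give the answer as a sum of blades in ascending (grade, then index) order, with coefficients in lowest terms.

Method: 1, rho(e1), rho(e2), rho(e3) form a trace-orthogonal basis of the 2x2 complex matrices (tr(X Y) = 2 if X = Y, else 0), so M = m0*1 + m1*rho(e1) + m2*rho(e2) + m3*rho(e3) with m0 = tr(M)/2 = 3, m1 = tr(M rho(e1))/2 = -4/3, m2 = tr(M rho(e2))/2 = 0, m3 = tr(M rho(e3))/2 = 0.
Multiplying table entries, the bivector images are rho(e12) = I*rho(e3), rho(e13) = -I*rho(e2), rho(e23) = I*rho(e1); with real blade coefficients the real parts of m0..m3 are the coefficients of 1, e1, e2, e3 and the imaginary parts give the bivectors (e23: Im m1, e13: -Im m2, e12: Im m3).
Answer: 3 - 4/3*e1


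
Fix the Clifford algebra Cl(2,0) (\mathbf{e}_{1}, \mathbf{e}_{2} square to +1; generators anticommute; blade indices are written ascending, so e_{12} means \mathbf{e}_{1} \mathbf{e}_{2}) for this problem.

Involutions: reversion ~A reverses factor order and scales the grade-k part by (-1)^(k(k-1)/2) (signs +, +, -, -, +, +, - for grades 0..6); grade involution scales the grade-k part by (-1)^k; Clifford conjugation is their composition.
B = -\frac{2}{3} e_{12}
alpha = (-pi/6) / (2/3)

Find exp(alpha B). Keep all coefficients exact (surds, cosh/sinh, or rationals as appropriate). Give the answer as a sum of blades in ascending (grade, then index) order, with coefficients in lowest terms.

B^2 = (-\frac{2}{3})^2*(e_{12})^2 = \frac{4}{9}*(-1) = -\frac{4}{9} (a basis 2-blade squares to minus the product of its generators' squares).
B^2 = -\frac{4}{9} — the series telescopes trigonometrically here: l = \frac{2}{3}, alpha*l = - \frac{\pi}{6}, so exp(alpha B) = cos(- \frac{\pi}{6}) + (sin(- \frac{\pi}{6})/(\frac{2}{3}))*B = \frac{\sqrt{3}}{2} + (- \frac{3}{4})*B.
Answer: \frac{\sqrt{3}}{2} + \frac{1}{2} e_{12}


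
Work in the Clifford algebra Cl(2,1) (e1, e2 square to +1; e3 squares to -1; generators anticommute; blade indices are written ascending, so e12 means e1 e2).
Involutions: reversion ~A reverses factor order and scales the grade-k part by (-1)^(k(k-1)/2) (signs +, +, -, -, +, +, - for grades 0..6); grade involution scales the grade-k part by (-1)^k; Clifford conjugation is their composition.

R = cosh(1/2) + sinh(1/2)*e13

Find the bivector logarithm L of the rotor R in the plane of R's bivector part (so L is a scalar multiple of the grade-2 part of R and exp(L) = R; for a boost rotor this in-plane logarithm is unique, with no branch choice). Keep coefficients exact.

The scalar part of R is cosh(1/2), which fixes the rapidity magnitude through cosh (cosh is even, so it cannot fix the sign — the bivector part carries that); dividing the bivector part by sinh of the rapidity gives the plane, and L = rapidity * plane, where the joint sign ambiguity of (rapidity, plane) cancels in the product.
Concretely: cosh(rapidity) = cosh(1/2) gives rapidity = ±1/2, and since rapidity/sinh(rapidity) is even the sign is immaterial: L = (rapidity/sinh(rapidity)) * <R>_2 = (1/(2*sinh(1/2))) * <R>_2.
Answer: 1/2*e13


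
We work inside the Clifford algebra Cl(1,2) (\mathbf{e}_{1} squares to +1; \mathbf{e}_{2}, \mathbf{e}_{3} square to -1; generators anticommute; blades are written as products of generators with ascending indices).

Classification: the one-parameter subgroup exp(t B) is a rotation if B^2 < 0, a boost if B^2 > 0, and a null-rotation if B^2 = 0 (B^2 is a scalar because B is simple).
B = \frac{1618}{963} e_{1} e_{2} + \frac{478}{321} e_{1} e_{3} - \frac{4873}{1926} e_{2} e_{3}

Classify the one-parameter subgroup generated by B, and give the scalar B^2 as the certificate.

B^2 term by term: the squares give (\frac{1618}{963})^2*(e_{1} e_{2})^2 + (\frac{478}{321})^2*(e_{1} e_{3})^2 + (-\frac{4873}{1926})^2*(e_{2} e_{3})^2 = \frac{2617924}{927369}*(+1) + \frac{228484}{103041}*(+1) + \frac{23746129}{3709476}*(-1) = -\frac{49}{36} (each basis 2-blade squares to minus the product of its generators' squares); cross terms between blades sharing an index anticommute and cancel. So B^2 = -\frac{49}{36}.
Answer: rotation, certificate B^2 = -\frac{49}{36}. One invariant decides it: the square -\frac{49}{36} survives every conjugation, and its sign is exactly the classification.


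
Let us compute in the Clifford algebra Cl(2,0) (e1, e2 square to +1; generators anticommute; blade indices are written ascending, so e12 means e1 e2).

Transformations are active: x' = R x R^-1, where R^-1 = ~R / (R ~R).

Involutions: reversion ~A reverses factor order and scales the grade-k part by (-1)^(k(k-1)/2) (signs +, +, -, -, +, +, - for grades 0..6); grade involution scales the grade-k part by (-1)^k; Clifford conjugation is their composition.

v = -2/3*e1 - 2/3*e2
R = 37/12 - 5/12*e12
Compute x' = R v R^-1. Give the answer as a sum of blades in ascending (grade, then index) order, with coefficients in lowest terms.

~R = 37/12 + 5/12*e12, and R ~R = 697/72, so R^-1 = ~R / (697/72).
R v = -16/9*e1 - 7/3*e2
Answer: -974/2091*e1 - 1714/2091*e2


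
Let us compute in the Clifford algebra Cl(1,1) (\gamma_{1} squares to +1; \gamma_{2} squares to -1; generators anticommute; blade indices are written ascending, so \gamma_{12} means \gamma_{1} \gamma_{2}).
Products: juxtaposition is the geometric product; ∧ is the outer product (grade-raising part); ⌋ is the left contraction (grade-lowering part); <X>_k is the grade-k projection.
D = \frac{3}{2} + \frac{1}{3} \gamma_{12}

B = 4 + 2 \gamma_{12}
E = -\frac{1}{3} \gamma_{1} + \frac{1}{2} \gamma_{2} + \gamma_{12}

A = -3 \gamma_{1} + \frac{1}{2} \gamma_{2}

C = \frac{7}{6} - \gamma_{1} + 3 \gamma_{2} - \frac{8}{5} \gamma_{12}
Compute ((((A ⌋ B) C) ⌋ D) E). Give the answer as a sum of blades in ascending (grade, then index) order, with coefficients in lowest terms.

step 1: \gamma_{1} - 6 \gamma_{2}
step 2: 17 + \frac{323}{30} \gamma_{1} - \frac{43}{5} \gamma_{2} - 3 \gamma_{12}
step 3: \frac{49}{2} - \frac{43}{15} \gamma_{1} + \frac{323}{90} \gamma_{2} + \frac{17}{3} \gamma_{12}
step 4: \frac{869}{180} - \frac{667}{90} \gamma_{1} + \frac{2029}{180} \gamma_{2} + \frac{6551}{270} \gamma_{12}
Answer: \frac{869}{180} - \frac{667}{90} \gamma_{1} + \frac{2029}{180} \gamma_{2} + \frac{6551}{270} \gamma_{12}


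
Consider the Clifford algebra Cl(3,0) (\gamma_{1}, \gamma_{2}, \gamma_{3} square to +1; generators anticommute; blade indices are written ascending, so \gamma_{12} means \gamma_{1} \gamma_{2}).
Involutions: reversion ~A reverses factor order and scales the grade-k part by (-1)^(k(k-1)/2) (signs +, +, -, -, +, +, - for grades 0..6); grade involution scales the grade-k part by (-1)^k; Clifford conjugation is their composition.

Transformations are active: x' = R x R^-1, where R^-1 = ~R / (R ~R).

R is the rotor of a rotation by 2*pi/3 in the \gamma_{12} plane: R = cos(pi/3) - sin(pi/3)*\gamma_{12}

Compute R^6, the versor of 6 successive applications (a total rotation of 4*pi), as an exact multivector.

Half-angle bookkeeping: 6 applications in \gamma_{12} add up to rotor phase 6*pi/3 = 2 \pi, so R^6 = cos(2 \pi) - sin(2 \pi)*\gamma_{12}.
cos(2 \pi) = 1 and sin(2 \pi) = 0, so R^6 = 1. The total rotation 4*pi is 2 full turns, so every vector returns to itself, yet the rotor is +1, back on the identity sheet (an even number of 2*pi turns).
Answer: 1


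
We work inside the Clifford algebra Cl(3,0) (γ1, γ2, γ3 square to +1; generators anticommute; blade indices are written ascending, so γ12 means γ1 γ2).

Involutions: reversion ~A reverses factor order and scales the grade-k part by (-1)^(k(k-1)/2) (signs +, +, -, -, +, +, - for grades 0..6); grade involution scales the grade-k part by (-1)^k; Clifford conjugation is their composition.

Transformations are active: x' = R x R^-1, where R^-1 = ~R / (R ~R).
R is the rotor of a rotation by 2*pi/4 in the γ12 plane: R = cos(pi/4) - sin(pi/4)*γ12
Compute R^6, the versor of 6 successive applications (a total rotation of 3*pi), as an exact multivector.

Because a rotor carries half the rotation angle, composing 6 copies of this γ12-plane rotor multiplies the phase: 6*(pi/4) = 3*pi/2, hence R^6 = cos(3*pi/2) - sin(3*pi/2)*γ12.
cos(3*pi/2) = 0 and sin(3*pi/2) = -1, so R^6 = γ12. The net rotation is 1*pi (after discarding 1 full turn, each of which contributes a factor -1 to the rotor); the rotor keeps the half-angle phase exactly.
Answer: γ12


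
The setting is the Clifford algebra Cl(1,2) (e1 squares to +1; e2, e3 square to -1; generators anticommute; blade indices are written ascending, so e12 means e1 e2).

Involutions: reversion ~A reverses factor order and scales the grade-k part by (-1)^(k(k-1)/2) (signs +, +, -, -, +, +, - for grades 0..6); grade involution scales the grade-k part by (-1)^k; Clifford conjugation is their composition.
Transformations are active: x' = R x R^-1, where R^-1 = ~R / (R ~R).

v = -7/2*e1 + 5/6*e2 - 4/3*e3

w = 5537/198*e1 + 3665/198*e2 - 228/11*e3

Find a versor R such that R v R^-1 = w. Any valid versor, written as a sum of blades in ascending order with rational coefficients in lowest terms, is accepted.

The midline construction: v and w both square to 88/9, so reflecting in their sum 2422/99*e1 + 1915/99*e2 - 728/33*e3 exchanges them.
Answer: 2422/99*e1 + 1915/99*e2 - 728/33*e3


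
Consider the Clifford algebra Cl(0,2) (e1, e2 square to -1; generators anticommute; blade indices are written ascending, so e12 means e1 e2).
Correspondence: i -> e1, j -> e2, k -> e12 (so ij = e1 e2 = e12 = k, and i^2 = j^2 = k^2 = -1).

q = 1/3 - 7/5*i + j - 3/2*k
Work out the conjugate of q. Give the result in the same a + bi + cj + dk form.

In blades: q = 1/3 - 7/5*e1 + e2 - 3/2*e12.
Conjugation here is Clifford conjugation: the scalar is fixed and the grade-1 and grade-2 blades all flip sign, giving 1/3 + 7/5*e1 - e2 + 3/2*e12; translating back:
Answer: 1/3 + 7/5*i - j + 3/2*k


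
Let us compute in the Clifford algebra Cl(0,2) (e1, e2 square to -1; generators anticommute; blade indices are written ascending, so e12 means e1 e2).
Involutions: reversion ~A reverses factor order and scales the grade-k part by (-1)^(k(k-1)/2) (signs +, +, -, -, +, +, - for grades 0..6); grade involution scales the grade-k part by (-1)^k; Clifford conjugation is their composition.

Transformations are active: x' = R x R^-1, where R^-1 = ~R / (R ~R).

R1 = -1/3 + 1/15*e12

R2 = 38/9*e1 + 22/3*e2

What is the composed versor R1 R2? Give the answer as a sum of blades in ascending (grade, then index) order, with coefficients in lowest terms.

Distribute over the terms of R1 (each basis-blade product reordered to ascending indices, repeated generators contracted through their squares):
(-1/3) R2 = -38/27*e1 - 22/9*e2
(1/15*e12) R2 = -22/45*e1 + 38/135*e2
Summing the partial products and collecting blades:
Answer: -256/135*e1 - 292/135*e2


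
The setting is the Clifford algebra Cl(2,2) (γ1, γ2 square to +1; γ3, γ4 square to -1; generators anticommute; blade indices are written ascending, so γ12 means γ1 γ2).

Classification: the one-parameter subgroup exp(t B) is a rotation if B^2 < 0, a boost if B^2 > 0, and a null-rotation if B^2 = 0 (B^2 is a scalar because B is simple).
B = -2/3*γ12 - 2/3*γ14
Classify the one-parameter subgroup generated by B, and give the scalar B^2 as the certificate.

B^2 term by term: the squares give (-2/3)^2*(γ12)^2 + (-2/3)^2*(γ14)^2 = 4/9*(-1) + 4/9*(+1) = 0 (each basis 2-blade squares to minus the product of its generators' squares); cross terms between blades sharing an index anticommute and cancel. So B^2 = 0.
Answer: null-rotation, certificate B^2 = 0. Check the certificate: B^2 = 0, and that sign is decisive whatever form B takes.


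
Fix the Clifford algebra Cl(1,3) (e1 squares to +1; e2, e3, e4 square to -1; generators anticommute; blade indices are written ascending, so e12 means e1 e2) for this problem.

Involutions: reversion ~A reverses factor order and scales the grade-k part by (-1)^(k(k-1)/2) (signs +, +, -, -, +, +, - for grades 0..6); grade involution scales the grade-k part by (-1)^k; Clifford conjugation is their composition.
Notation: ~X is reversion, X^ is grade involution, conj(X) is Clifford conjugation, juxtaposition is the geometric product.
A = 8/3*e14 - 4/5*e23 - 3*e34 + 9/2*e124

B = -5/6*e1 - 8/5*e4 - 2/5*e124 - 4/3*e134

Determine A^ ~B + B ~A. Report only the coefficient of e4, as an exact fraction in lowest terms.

first term: 9/5 + 124/15*e1 - 16/15*e2 - 376/45*e3 + 20/9*e4 - 36/5*e12 - 6*e23 + 15/4*e24 + 28/15*e123 + 16/15*e124 + 109/50*e134 + 32/25*e234
second term: -9/5 + 124/15*e1 - 16/15*e2 - 376/45*e3 + 20/9*e4 - 36/5*e12 - 6*e23 + 15/4*e24 - 28/15*e123 - 16/15*e124 - 109/50*e134 - 32/25*e234
Answer: 40/9


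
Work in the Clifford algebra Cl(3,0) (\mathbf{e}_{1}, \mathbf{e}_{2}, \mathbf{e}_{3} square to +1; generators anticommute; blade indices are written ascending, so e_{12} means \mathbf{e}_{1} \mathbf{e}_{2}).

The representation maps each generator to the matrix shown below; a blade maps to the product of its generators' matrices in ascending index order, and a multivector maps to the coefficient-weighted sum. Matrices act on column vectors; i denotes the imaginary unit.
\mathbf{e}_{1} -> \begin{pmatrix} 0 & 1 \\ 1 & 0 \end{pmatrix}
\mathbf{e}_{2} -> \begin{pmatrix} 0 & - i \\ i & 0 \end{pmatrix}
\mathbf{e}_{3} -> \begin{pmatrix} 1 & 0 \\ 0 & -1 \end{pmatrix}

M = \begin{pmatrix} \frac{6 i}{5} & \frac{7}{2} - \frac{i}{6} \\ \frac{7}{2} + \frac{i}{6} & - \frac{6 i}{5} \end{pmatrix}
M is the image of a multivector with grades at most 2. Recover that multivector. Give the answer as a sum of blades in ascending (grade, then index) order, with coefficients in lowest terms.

Method: 1, rho(e_{1}), rho(e_{2}), rho(e_{3}) form a trace-orthogonal basis of the 2x2 complex matrices (tr(X Y) = 2 if X = Y, else 0), so M = m0*1 + m1*rho(e_{1}) + m2*rho(e_{2}) + m3*rho(e_{3}) with m0 = tr(M)/2 = 0, m1 = tr(M rho(e_{1}))/2 = \frac{7}{2}, m2 = tr(M rho(e_{2}))/2 = \frac{1}{6}, m3 = tr(M rho(e_{3}))/2 = \frac{6 i}{5}.
Multiplying table entries, the bivector images are rho(e_{12}) = i*rho(e_{3}), rho(e_{13}) = -i*rho(e_{2}), rho(e_{23}) = i*rho(e_{1}); with real blade coefficients the real parts of m0..m3 are the coefficients of 1, e_{1}, e_{2}, e_{3} and the imaginary parts give the bivectors (e_{23}: Im m1, e_{13}: -Im m2, e_{12}: Im m3).
Answer: \frac{7}{2} e_{1} + \frac{1}{6} e_{2} + \frac{6}{5} e_{12}


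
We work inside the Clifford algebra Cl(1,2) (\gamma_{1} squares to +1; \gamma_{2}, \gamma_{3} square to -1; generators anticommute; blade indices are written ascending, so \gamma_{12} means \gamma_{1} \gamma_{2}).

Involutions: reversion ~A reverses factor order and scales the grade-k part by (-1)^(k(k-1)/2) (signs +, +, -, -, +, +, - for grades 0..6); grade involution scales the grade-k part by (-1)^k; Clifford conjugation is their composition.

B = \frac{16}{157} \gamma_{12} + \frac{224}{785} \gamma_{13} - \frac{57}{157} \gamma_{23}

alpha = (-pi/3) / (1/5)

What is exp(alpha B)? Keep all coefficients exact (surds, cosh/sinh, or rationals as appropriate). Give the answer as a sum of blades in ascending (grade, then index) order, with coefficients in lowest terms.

B^2 term by term: the squares give (\frac{16}{157})^2*(\gamma_{12})^2 + (\frac{224}{785})^2*(\gamma_{13})^2 + (-\frac{57}{157})^2*(\gamma_{23})^2 = \frac{256}{24649}*(+1) + \frac{50176}{616225}*(+1) + \frac{3249}{24649}*(-1) = -\frac{1}{25} (each basis 2-blade squares to minus the product of its generators' squares); cross terms between blades sharing an index anticommute and cancel. So B^2 = -\frac{1}{25}.
B^2 = -\frac{1}{25} — the negative square puts this in the circular regime; l = \frac{1}{5}, alpha*l = - \frac{\pi}{3}, so exp(alpha B) = cos(- \frac{\pi}{3}) + (sin(- \frac{\pi}{3})/(\frac{1}{5}))*B = \frac{1}{2} + (- \frac{5 \sqrt{3}}{2})*B.
Answer: \frac{1}{2} - \frac{40 \sqrt{3}}{157} \gamma_{12} - \frac{112 \sqrt{3}}{157} \gamma_{13} + \frac{285 \sqrt{3}}{314} \gamma_{23}


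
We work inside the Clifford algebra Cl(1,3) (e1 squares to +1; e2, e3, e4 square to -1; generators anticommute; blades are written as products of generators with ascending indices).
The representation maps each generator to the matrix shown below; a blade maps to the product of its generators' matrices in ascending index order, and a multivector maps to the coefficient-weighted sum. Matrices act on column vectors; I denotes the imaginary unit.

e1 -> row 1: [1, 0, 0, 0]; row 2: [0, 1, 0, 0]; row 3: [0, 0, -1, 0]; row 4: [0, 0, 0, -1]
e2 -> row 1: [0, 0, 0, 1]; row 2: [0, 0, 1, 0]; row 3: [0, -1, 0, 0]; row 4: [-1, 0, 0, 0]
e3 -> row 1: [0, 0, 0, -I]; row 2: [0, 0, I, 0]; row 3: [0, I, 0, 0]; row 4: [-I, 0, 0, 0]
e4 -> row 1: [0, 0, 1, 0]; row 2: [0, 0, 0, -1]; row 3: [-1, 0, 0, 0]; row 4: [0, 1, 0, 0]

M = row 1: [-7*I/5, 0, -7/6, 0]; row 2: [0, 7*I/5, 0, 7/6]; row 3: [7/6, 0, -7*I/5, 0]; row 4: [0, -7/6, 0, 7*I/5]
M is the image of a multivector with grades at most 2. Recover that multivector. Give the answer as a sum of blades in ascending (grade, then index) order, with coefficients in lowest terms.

Method: the blade images are trace-orthogonal — tr(rho(e_A) rho(e_B)^-1) = 4 if A = B and 0 otherwise — and rho(e_A)^-1 = (e_A)^2 * rho(e_A) with (e_A)^2 = +1 or -1, so the coefficient of e_A in the preimage is (e_A)^2 * tr(M rho(e_A))/4.
Nonzero projections over blades of grade <= 2: e4: (e4)^2 = -1, tr(M rho(e4)) = 14/3, coefficient -7/6; e2 e3: (e2 e3)^2 = -1, tr(M rho(e2 e3)) = -28/5, coefficient 7/5. Every other blade of grade <= 2 projects to 0.
Answer: -7/6*e4 + 7/5*e2 e3


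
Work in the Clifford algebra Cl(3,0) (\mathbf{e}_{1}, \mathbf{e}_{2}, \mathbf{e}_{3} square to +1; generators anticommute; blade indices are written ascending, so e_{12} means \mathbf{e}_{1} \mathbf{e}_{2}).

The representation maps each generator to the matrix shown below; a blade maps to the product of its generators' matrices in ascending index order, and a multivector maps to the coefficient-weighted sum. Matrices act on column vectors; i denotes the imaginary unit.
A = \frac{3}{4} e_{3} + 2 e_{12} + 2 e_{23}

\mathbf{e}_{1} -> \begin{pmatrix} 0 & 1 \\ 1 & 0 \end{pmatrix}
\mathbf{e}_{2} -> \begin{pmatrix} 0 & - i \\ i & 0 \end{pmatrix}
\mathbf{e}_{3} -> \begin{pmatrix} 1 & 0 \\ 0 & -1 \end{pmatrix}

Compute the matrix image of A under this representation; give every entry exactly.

Bivector images (products of the table entries): rho(e_{12}) = rho(\mathbf{e}_{1})rho(\mathbf{e}_{2}) = \begin{pmatrix} i & 0 \\ 0 & - i \end{pmatrix}; rho(e_{23}) = rho(\mathbf{e}_{2})rho(\mathbf{e}_{3}) = \begin{pmatrix} 0 & i \\ i & 0 \end{pmatrix}.
M = (\frac{3}{4})*rho(e_{3}) + (2)*rho(e_{12}) + (2)*rho(e_{23}), summed entrywise:
Answer: \begin{pmatrix} \frac{3}{4} + 2 i & 2 i \\ 2 i & - \frac{3}{4} - 2 i \end{pmatrix}


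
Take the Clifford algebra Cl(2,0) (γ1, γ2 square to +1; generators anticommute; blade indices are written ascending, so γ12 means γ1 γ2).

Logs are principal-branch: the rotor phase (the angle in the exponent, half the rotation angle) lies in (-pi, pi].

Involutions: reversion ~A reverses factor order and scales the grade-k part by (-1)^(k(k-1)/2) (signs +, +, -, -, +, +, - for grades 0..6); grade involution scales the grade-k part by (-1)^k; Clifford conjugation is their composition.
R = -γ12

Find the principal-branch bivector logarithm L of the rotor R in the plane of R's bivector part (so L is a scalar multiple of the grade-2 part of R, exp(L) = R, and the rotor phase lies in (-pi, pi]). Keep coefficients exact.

The scalar part of R is 0, so the principal-branch rotor phase is pinned; divide the bivector part by its sine to get the unit plane — L is the phase times that plane.
Concretely: cos(phase) = 0 gives phase = ±pi/2, and since phase/sin(phase) is even the sign is immaterial: L = (phase/sin(phase)) * <R>_2 = (pi/2) * <R>_2.
Answer: -pi/2*γ12


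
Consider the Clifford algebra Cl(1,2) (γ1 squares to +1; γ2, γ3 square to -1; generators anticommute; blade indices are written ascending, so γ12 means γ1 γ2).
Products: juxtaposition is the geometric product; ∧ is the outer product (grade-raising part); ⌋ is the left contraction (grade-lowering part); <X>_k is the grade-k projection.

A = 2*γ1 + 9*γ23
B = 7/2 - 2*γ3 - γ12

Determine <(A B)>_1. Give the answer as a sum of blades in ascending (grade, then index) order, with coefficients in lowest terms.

step 1: 7*γ1 + 16*γ2 - 13*γ13 + 63/2*γ23
step 2: 7*γ1 + 16*γ2
Answer: 7*γ1 + 16*γ2


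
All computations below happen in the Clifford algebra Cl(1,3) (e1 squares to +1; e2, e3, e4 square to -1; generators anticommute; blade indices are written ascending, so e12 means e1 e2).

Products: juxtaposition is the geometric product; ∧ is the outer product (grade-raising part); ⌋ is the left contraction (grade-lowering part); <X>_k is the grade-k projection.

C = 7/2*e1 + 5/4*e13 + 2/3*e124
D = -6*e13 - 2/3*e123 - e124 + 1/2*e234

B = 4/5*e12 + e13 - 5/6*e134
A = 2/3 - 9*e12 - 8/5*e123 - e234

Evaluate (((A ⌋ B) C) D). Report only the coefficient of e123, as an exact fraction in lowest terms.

step 1: -36/5 + 8/15*e12 + 2/3*e13 - 5/9*e134
step 2: 5/6 - 126/5*e1 - 28/15*e2 - 7/3*e3 - 61/180*e4 - 9*e13 - 8/27*e23 - 35/18*e34 - 24/5*e124 + 4/9*e234
step 3: 2224/45 + 1118/81*e1 - 181/36*e2 + 756/5*e3 + 4/27*e4 - 661/180*e12 - 257/45*e13 + 1787/135*e14 + 6109/360*e23 + 721/30*e24 - 34/15*e34 - 137/10*e123 - 37/27*e124 + 629/270*e134 - 1163/60*e234 - 2833/270*e1234
Answer: -137/10


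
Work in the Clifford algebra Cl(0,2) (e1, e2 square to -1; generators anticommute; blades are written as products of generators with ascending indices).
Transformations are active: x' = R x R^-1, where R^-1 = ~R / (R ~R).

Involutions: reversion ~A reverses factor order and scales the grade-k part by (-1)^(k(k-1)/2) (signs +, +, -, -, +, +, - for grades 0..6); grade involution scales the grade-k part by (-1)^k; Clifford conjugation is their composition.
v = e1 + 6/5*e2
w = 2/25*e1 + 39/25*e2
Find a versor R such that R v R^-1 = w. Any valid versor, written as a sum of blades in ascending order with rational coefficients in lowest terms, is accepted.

Since q(v) = q(w) = -61/25, the sum R = v + w = 27/25*e1 + 69/25*e2 does the job whenever invertible.
Answer: 27/25*e1 + 69/25*e2


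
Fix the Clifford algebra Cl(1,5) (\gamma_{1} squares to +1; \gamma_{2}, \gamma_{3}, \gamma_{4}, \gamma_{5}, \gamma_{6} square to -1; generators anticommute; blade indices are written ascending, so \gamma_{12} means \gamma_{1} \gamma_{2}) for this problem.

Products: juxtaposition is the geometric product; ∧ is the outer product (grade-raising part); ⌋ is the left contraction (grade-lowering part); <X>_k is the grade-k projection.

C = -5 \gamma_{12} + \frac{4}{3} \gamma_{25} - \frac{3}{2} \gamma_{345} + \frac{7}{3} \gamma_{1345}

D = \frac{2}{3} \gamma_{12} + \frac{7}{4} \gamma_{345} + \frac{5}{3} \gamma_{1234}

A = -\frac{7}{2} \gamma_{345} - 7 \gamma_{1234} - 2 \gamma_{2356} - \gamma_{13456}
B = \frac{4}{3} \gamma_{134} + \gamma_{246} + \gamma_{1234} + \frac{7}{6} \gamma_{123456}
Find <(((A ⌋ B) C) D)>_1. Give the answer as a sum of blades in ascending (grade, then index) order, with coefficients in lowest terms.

step 1: 7 - \frac{7}{6} \gamma_{2} - \frac{7}{3} \gamma_{14} + \frac{49}{6} \gamma_{56} - \frac{49}{12} \gamma_{126}
step 2: \frac{35}{6} \gamma_{1} + \frac{14}{9} \gamma_{5} + \frac{245}{12} \gamma_{6} - 35 \gamma_{12} + \frac{35}{3} \gamma_{24} + \frac{28}{3} \gamma_{25} + \frac{98}{9} \gamma_{26} + \frac{49}{9} \gamma_{35} + \frac{7}{2} \gamma_{135} + \frac{49}{9} \gamma_{156} - \frac{21}{2} \gamma_{345} - \frac{49}{4} \gamma_{346} + \frac{28}{9} \gamma_{1245} - \frac{245}{6} \gamma_{1256} + \frac{49}{3} \gamma_{1345} + \frac{343}{18} \gamma_{1346} + \frac{7}{4} \gamma_{2345} + \frac{49}{18} \gamma_{12345} + \frac{343}{36} \gamma_{23456} - \frac{49}{8} \gamma_{123456}
step 3: -\frac{1001}{24} + \frac{343}{12} \gamma_{1} + \frac{1001}{144} \gamma_{2} + \frac{343}{36} \gamma_{4} - \frac{245}{54} \gamma_{5} + \frac{343}{72} \gamma_{12} + \frac{175}{9} \gamma_{13} + \frac{1001}{72} \gamma_{14} + \frac{119}{36} \gamma_{15} + \frac{196}{27} \gamma_{16} - \frac{245}{9} \gamma_{25} - \frac{20923}{432} \gamma_{26} - \frac{1099}{18} \gamma_{34} + \frac{140}{27} \gamma_{35} + \frac{56}{27} \gamma_{45} - \frac{5537}{144} \gamma_{56} - \frac{49}{9} \gamma_{123} + \frac{1001}{54} \gamma_{125} + \frac{12887}{288} \gamma_{126} + \frac{3773}{216} \gamma_{156} - \frac{119}{18} \gamma_{234} + \frac{91}{4} \gamma_{235} - \frac{35}{6} \gamma_{245} + \frac{98}{27} \gamma_{256} + \frac{49}{27} \gamma_{345} + \frac{98}{27} \gamma_{1235} - \frac{245}{27} \gamma_{1245} + \frac{1939}{72} \gamma_{1345} + \frac{2989}{108} \gamma_{1346} + \frac{98}{9} \gamma_{2345} + \frac{343}{27} \gamma_{2346} - \frac{15533}{144} \gamma_{3456} - \frac{7091}{108} \gamma_{12345} - \frac{3283}{72} \gamma_{12346} + \frac{343}{54} \gamma_{13456} - \frac{539}{54} \gamma_{23456}
step 4: \frac{343}{12} \gamma_{1} + \frac{1001}{144} \gamma_{2} + \frac{343}{36} \gamma_{4} - \frac{245}{54} \gamma_{5}
Answer: \frac{343}{12} \gamma_{1} + \frac{1001}{144} \gamma_{2} + \frac{343}{36} \gamma_{4} - \frac{245}{54} \gamma_{5}


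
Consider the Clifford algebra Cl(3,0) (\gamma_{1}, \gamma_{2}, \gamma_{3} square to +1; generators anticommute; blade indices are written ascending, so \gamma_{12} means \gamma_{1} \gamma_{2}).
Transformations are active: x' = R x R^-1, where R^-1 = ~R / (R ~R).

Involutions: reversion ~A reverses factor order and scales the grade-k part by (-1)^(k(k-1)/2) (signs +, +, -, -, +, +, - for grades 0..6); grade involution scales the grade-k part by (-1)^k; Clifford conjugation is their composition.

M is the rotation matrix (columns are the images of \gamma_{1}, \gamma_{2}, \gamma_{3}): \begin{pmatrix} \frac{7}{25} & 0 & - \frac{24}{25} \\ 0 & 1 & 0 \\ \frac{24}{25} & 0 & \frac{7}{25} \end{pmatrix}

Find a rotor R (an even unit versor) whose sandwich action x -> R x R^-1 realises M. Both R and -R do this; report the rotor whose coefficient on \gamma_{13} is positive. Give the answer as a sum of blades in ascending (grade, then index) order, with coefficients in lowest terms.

Method: write R = a + b12*\gamma_{12} + b13*\gamma_{13} + b23*\gamma_{23} with a^2 + b12^2 + b13^2 + b23^2 = 1 (so R^-1 = ~R). Expanding the columns R e_j ~R gives tr M = 4a^2 - 1 and, from the antisymmetric part, M21 - M12 = -4a*b12, M13 - M31 = 4a*b13, M32 - M23 = -4a*b23.
Here tr M = \frac{39}{25}, so a^2 = (1 + tr M)/4 = \frac{16}{25} and a = ±\frac{4}{5}. Taking a = \frac{4}{5}: M21 - M12 = 0, M13 - M31 = -\frac{48}{25}, M32 - M23 = 0, giving b12 = 0, b13 = -\frac{3}{5}, b23 = 0, i.e. R = \frac{4}{5} - \frac{3}{5} \gamma_{13}.
Its \gamma_{13} coefficient is negative, so report the other preimage -R.
Answer: -\frac{4}{5} + \frac{3}{5} \gamma_{13}. Recall the cover is two-to-one: with M of trace \frac{39}{25}, both preimages act alike, and the stated \gamma_{13} sign chooses the sheet.
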